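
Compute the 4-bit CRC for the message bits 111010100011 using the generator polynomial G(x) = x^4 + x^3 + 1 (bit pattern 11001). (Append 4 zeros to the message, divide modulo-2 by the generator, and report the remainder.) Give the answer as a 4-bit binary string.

0001

Append 4 zeros: 1110101000110000. Divide by 11001 (XOR where the leading bit is 1):
  pos 0: 11101 XOR 11001 = 00100
  pos 2: 10001 XOR 11001 = 01000
  pos 3: 10000 XOR 11001 = 01001
  pos 4: 10010 XOR 11001 = 01011
  pos 5: 10110 XOR 11001 = 01111
  pos 6: 11111 XOR 11001 = 00110
  pos 8: 11010 XOR 11001 = 00011
  pos 11: 11000 XOR 11001 = 00001
Remainder (last 4 bits) = 0001. This is the CRC / FCS.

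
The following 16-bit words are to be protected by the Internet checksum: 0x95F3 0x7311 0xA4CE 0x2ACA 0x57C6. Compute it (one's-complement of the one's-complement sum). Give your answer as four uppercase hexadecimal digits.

CF9B

One's-complement addition (fold any carry out of bit 15 back into bit 0):
  0x95F3 + 0x7311 = 0x10904 → wrap carry → 0x0905
  0x0905 + 0xA4CE = 0x0ADD3
  0xADD3 + 0x2ACA = 0x0D89D
  0xD89D + 0x57C6 = 0x13063 → wrap carry → 0x3064
One's-complement sum = 0x3064.
Checksum = ~0x3064 & 0xFFFF = 0xCF9B.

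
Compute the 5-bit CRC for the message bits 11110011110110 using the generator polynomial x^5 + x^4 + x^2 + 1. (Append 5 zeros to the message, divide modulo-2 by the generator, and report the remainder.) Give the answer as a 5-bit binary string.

Append 5 zeros: 1111001111011000000. Divide by 110101 (XOR where the leading bit is 1):
  pos 0: 111100 XOR 110101 = 001001
  pos 2: 100111 XOR 110101 = 010010
  pos 3: 100101 XOR 110101 = 010000
  pos 4: 100001 XOR 110101 = 010100
  pos 5: 101000 XOR 110101 = 011101
  pos 6: 111011 XOR 110101 = 001110
  pos 8: 111010 XOR 110101 = 001111
  pos 10: 111100 XOR 110101 = 001001
  pos 12: 100100 XOR 110101 = 010001
  pos 13: 100010 XOR 110101 = 010111
Remainder (last 5 bits) = 10111. This is the CRC / FCS.

10111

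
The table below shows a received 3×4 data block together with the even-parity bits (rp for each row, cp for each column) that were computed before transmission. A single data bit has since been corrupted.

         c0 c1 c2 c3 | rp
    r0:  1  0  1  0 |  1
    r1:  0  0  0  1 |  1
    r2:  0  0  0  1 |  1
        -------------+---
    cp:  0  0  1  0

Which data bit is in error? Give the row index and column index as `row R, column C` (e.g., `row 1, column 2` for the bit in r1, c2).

row 0, column 0

Recompute each row's even parity and compare to rp:
  r0: data parity 0, sent rp 1 → mismatch
  r1: data parity 1, sent rp 1 → ok
  r2: data parity 1, sent rp 1 → ok
Recompute each column's even parity and compare to cp:
  c0: data parity 1, sent cp 0 → mismatch
  c1: data parity 0, sent cp 0 → ok
  c2: data parity 1, sent cp 1 → ok
  c3: data parity 0, sent cp 0 → ok
Exactly one row (r0) and one column (c0) fail → the flipped bit is at their intersection.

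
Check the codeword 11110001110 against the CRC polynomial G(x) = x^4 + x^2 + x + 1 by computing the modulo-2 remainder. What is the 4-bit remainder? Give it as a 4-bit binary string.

Modulo-2 division of 11110001110 by 10111:
  pos 0: 11110 XOR 10111 = 01001
  pos 1: 10010 XOR 10111 = 00101
  pos 3: 10101 XOR 10111 = 00010
  pos 6: 10110 XOR 10111 = 00001
Remainder = 0001 (nonzero — an error is detected).

0001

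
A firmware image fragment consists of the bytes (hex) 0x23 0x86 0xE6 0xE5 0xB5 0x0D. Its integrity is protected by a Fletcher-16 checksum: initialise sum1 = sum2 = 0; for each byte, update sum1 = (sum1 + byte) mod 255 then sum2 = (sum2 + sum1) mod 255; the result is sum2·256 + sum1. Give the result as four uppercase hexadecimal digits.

Running sums (mod 255):
  after byte 0 (0x23): sum1=35, sum2=35
  after byte 1 (0x86): sum1=169, sum2=204
  after byte 2 (0xE6): sum1=144, sum2=93
  after byte 3 (0xE5): sum1=118, sum2=211
  after byte 4 (0xB5): sum1=44, sum2=0
  after byte 5 (0x0D): sum1=57, sum2=57
Checksum = sum2·256 + sum1 = 57·256 + 57 = 14649 = 0x3939.

3939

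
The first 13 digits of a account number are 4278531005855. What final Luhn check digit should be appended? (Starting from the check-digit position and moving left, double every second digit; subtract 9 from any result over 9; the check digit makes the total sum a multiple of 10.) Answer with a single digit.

3

Partial digits right→left: 5 5 8 5 0 0 1 3 5 8 7 2 4
Double every second digit counting from the check-digit position (so the 1st, 3rd, 5th, ... of the partial from the right).
  doubled (with −9 where >9): 1 7 0 2 1 5 8 → sum 24
  kept as-is: 5 5 0 3 8 2 → sum 23
Total = 24 + 23 = 47.
Check digit = (10 − (47 mod 10)) mod 10 = 3.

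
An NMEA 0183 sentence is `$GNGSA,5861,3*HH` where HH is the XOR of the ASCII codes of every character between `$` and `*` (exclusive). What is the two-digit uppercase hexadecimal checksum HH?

XOR the ASCII codes of the payload characters:
  'G' = 0x47 → acc = 0x47
  'N' = 0x4E → acc = 0x09
  'G' = 0x47 → acc = 0x4E
  'S' = 0x53 → acc = 0x1D
  'A' = 0x41 → acc = 0x5C
  ',' = 0x2C → acc = 0x70
  '5' = 0x35 → acc = 0x45
  '8' = 0x38 → acc = 0x7D
  '6' = 0x36 → acc = 0x4B
  '1' = 0x31 → acc = 0x7A
  ',' = 0x2C → acc = 0x56
  '3' = 0x33 → acc = 0x65
Checksum = 0x65.

65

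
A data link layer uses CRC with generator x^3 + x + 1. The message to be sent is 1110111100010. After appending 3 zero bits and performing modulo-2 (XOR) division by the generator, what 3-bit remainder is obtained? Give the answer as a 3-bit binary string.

Append 3 zeros: 1110111100010000. Divide by 1011 (XOR where the leading bit is 1):
  pos 0: 1110 XOR 1011 = 0101
  pos 1: 1011 XOR 1011 = 0000
  pos 5: 1110 XOR 1011 = 0101
  pos 6: 1010 XOR 1011 = 0001
  pos 9: 1010 XOR 1011 = 0001
  pos 12: 1000 XOR 1011 = 0011
Remainder (last 3 bits) = 011. This is the CRC / FCS.

011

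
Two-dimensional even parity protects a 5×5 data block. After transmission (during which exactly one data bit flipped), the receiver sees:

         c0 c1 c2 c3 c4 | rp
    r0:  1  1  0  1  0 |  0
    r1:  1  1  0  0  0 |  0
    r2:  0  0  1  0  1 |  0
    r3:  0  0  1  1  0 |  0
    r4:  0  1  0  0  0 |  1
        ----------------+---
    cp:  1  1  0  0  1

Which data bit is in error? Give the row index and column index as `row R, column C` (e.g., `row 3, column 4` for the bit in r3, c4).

row 0, column 0

Recompute each row's even parity and compare to rp:
  r0: data parity 1, sent rp 0 → mismatch
  r1: data parity 0, sent rp 0 → ok
  r2: data parity 0, sent rp 0 → ok
  r3: data parity 0, sent rp 0 → ok
  r4: data parity 1, sent rp 1 → ok
Recompute each column's even parity and compare to cp:
  c0: data parity 0, sent cp 1 → mismatch
  c1: data parity 1, sent cp 1 → ok
  c2: data parity 0, sent cp 0 → ok
  c3: data parity 0, sent cp 0 → ok
  c4: data parity 1, sent cp 1 → ok
Exactly one row (r0) and one column (c0) fail → the flipped bit is at their intersection.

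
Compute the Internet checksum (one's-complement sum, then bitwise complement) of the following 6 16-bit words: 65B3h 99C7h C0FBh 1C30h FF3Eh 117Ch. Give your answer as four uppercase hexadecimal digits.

129E

One's-complement addition (fold any carry out of bit 15 back into bit 0):
  0x65B3 + 0x99C7 = 0x0FF7A
  0xFF7A + 0xC0FB = 0x1C075 → wrap carry → 0xC076
  0xC076 + 0x1C30 = 0x0DCA6
  0xDCA6 + 0xFF3E = 0x1DBE4 → wrap carry → 0xDBE5
  0xDBE5 + 0x117C = 0x0ED61
One's-complement sum = 0xED61.
Checksum = ~0xED61 & 0xFFFF = 0x129E.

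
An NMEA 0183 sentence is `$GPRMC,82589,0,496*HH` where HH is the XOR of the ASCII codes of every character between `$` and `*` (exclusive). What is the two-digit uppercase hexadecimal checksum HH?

52

XOR the ASCII codes of the payload characters:
  'G' = 0x47 → acc = 0x47
  'P' = 0x50 → acc = 0x17
  'R' = 0x52 → acc = 0x45
  'M' = 0x4D → acc = 0x08
  'C' = 0x43 → acc = 0x4B
  ',' = 0x2C → acc = 0x67
  '8' = 0x38 → acc = 0x5F
  '2' = 0x32 → acc = 0x6D
  '5' = 0x35 → acc = 0x58
  '8' = 0x38 → acc = 0x60
  '9' = 0x39 → acc = 0x59
  ',' = 0x2C → acc = 0x75
  '0' = 0x30 → acc = 0x45
  ',' = 0x2C → acc = 0x69
  '4' = 0x34 → acc = 0x5D
  '9' = 0x39 → acc = 0x64
  '6' = 0x36 → acc = 0x52
Checksum = 0x52.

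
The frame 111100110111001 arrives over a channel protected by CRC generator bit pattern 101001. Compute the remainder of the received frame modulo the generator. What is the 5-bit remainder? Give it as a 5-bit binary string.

00000

Modulo-2 division of 111100110111001 by 101001:
  pos 0: 111100 XOR 101001 = 010101
  pos 1: 101011 XOR 101001 = 000010
  pos 5: 101011 XOR 101001 = 000010
  pos 9: 101001 XOR 101001 = 000000
Remainder = 00000 (zero — the frame passes the CRC check).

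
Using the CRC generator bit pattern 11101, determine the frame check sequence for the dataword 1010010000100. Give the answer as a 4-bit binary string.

0110

Append 4 zeros: 10100100001000000. Divide by 11101 (XOR where the leading bit is 1):
  pos 0: 10100 XOR 11101 = 01001
  pos 1: 10011 XOR 11101 = 01110
  pos 2: 11100 XOR 11101 = 00001
  pos 6: 10001 XOR 11101 = 01100
  pos 7: 11000 XOR 11101 = 00101
  pos 9: 10100 XOR 11101 = 01001
  pos 10: 10010 XOR 11101 = 01111
  pos 11: 11110 XOR 11101 = 00011
Remainder (last 4 bits) = 0110. This is the CRC / FCS.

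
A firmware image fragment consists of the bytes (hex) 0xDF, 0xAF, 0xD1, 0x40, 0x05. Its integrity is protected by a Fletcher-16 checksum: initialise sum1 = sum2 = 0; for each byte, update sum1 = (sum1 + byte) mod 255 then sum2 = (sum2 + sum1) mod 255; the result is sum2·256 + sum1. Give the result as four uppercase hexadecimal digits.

Running sums (mod 255):
  after byte 0 (0xDF): sum1=223, sum2=223
  after byte 1 (0xAF): sum1=143, sum2=111
  after byte 2 (0xD1): sum1=97, sum2=208
  after byte 3 (0x40): sum1=161, sum2=114
  after byte 4 (0x05): sum1=166, sum2=25
Checksum = sum2·256 + sum1 = 25·256 + 166 = 6566 = 0x19A6.

19A6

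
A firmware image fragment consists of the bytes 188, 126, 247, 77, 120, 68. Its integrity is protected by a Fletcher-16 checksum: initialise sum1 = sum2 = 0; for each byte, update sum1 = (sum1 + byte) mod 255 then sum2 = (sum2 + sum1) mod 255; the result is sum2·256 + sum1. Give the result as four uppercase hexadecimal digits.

Running sums (mod 255):
  after byte 0 (188): sum1=188, sum2=188
  after byte 1 (126): sum1=59, sum2=247
  after byte 2 (247): sum1=51, sum2=43
  after byte 3 (77): sum1=128, sum2=171
  after byte 4 (120): sum1=248, sum2=164
  after byte 5 (68): sum1=61, sum2=225
Checksum = sum2·256 + sum1 = 225·256 + 61 = 57661 = 0xE13D.

E13D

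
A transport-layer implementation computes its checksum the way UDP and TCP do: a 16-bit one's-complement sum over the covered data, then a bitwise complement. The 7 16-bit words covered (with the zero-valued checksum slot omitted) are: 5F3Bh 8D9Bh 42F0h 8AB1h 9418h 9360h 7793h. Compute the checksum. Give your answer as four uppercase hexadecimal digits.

A67A

One's-complement addition (fold any carry out of bit 15 back into bit 0):
  0x5F3B + 0x8D9B = 0x0ECD6
  0xECD6 + 0x42F0 = 0x12FC6 → wrap carry → 0x2FC7
  0x2FC7 + 0x8AB1 = 0x0BA78
  0xBA78 + 0x9418 = 0x14E90 → wrap carry → 0x4E91
  0x4E91 + 0x9360 = 0x0E1F1
  0xE1F1 + 0x7793 = 0x15984 → wrap carry → 0x5985
One's-complement sum = 0x5985.
Checksum = ~0x5985 & 0xFFFF = 0xA67A.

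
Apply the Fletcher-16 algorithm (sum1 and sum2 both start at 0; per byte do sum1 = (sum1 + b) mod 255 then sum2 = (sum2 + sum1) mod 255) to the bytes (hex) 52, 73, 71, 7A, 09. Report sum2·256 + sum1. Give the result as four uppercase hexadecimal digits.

Running sums (mod 255):
  after byte 0 (52): sum1=82, sum2=82
  after byte 1 (73): sum1=197, sum2=24
  after byte 2 (71): sum1=55, sum2=79
  after byte 3 (7A): sum1=177, sum2=1
  after byte 4 (09): sum1=186, sum2=187
Checksum = sum2·256 + sum1 = 187·256 + 186 = 48058 = 0xBBBA.

BBBA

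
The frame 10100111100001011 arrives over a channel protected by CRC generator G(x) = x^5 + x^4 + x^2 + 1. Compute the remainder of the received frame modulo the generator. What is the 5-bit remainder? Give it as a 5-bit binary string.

10101

Modulo-2 division of 10100111100001011 by 110101:
  pos 0: 101001 XOR 110101 = 011100
  pos 1: 111001 XOR 110101 = 001100
  pos 3: 110011 XOR 110101 = 000110
  pos 6: 110000 XOR 110101 = 000101
  pos 9: 101010 XOR 110101 = 011111
  pos 10: 111111 XOR 110101 = 001010
Remainder = 10101 (nonzero — an error is detected).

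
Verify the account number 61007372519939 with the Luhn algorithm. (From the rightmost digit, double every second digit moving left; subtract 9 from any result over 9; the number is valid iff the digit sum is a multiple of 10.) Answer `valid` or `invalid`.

invalid

From the right, keep odd positions and double even positions (subtract 9 from any doubled value over 9):
  doubled (positions 2,4,...): 6 9 1 5 5 0 3 → sum 29
  kept (positions 1,3,...): 9 9 1 2 3 0 1 → sum 25
Total = 54.
54 mod 10 = 4, so the number is invalid.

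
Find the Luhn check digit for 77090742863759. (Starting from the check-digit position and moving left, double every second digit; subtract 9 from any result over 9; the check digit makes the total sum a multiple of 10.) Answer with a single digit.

3

Partial digits right→left: 9 5 7 3 6 8 2 4 7 0 9 0 7 7
Double every second digit counting from the check-digit position (so the 1st, 3rd, 5th, ... of the partial from the right).
  doubled (with −9 where >9): 9 5 3 4 5 9 5 → sum 40
  kept as-is: 5 3 8 4 0 0 7 → sum 27
Total = 40 + 27 = 67.
Check digit = (10 − (67 mod 10)) mod 10 = 3.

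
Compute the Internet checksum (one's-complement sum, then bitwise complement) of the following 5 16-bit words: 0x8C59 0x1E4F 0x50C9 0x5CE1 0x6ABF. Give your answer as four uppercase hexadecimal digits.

3CED

One's-complement addition (fold any carry out of bit 15 back into bit 0):
  0x8C59 + 0x1E4F = 0x0AAA8
  0xAAA8 + 0x50C9 = 0x0FB71
  0xFB71 + 0x5CE1 = 0x15852 → wrap carry → 0x5853
  0x5853 + 0x6ABF = 0x0C312
One's-complement sum = 0xC312.
Checksum = ~0xC312 & 0xFFFF = 0x3CED.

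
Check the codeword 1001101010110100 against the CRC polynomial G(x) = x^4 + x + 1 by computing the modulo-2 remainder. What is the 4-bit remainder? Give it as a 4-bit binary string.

Modulo-2 division of 1001101010110100 by 10011:
  pos 0: 10011 XOR 10011 = 00000
  pos 6: 10101 XOR 10011 = 00110
  pos 8: 11010 XOR 10011 = 01001
  pos 9: 10011 XOR 10011 = 00000
Remainder = 0000 (zero — the frame passes the CRC check).

0000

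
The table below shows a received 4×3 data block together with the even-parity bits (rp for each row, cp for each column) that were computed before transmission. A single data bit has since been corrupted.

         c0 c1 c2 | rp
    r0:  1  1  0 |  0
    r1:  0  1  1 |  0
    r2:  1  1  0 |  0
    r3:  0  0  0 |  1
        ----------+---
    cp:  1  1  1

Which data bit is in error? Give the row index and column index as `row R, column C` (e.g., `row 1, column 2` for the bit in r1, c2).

row 3, column 0

Recompute each row's even parity and compare to rp:
  r0: data parity 0, sent rp 0 → ok
  r1: data parity 0, sent rp 0 → ok
  r2: data parity 0, sent rp 0 → ok
  r3: data parity 0, sent rp 1 → mismatch
Recompute each column's even parity and compare to cp:
  c0: data parity 0, sent cp 1 → mismatch
  c1: data parity 1, sent cp 1 → ok
  c2: data parity 1, sent cp 1 → ok
Exactly one row (r3) and one column (c0) fail → the flipped bit is at their intersection.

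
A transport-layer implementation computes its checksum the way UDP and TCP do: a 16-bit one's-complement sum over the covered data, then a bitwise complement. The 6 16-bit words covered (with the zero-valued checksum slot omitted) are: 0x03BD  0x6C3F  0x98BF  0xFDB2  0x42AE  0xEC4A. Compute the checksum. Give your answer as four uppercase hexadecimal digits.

CA97

One's-complement addition (fold any carry out of bit 15 back into bit 0):
  0x03BD + 0x6C3F = 0x06FFC
  0x6FFC + 0x98BF = 0x108BB → wrap carry → 0x08BC
  0x08BC + 0xFDB2 = 0x1066E → wrap carry → 0x066F
  0x066F + 0x42AE = 0x0491D
  0x491D + 0xEC4A = 0x13567 → wrap carry → 0x3568
One's-complement sum = 0x3568.
Checksum = ~0x3568 & 0xFFFF = 0xCA97.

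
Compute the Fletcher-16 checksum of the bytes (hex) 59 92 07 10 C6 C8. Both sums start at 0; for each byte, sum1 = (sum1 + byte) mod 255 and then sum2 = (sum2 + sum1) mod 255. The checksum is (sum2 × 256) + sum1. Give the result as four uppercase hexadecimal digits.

9792

Running sums (mod 255):
  after byte 0 (59): sum1=89, sum2=89
  after byte 1 (92): sum1=235, sum2=69
  after byte 2 (07): sum1=242, sum2=56
  after byte 3 (10): sum1=3, sum2=59
  after byte 4 (C6): sum1=201, sum2=5
  after byte 5 (C8): sum1=146, sum2=151
Checksum = sum2·256 + sum1 = 151·256 + 146 = 38802 = 0x9792.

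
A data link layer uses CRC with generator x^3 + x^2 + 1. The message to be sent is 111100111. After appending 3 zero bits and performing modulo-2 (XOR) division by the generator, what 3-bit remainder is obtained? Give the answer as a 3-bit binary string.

Append 3 zeros: 111100111000. Divide by 1101 (XOR where the leading bit is 1):
  pos 0: 1111 XOR 1101 = 0010
  pos 2: 1000 XOR 1101 = 0101
  pos 3: 1011 XOR 1101 = 0110
  pos 4: 1101 XOR 1101 = 0000
  pos 8: 1000 XOR 1101 = 0101
Remainder (last 3 bits) = 101. This is the CRC / FCS.

101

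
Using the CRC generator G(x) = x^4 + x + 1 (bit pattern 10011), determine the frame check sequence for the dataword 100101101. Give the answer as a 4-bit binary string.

0001

Append 4 zeros: 1001011010000. Divide by 10011 (XOR where the leading bit is 1):
  pos 0: 10010 XOR 10011 = 00001
  pos 4: 11101 XOR 10011 = 01110
  pos 5: 11100 XOR 10011 = 01111
  pos 6: 11110 XOR 10011 = 01101
  pos 7: 11010 XOR 10011 = 01001
  pos 8: 10010 XOR 10011 = 00001
Remainder (last 4 bits) = 0001. This is the CRC / FCS.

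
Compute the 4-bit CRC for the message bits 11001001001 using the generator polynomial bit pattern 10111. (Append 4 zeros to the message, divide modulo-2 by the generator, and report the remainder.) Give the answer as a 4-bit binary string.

Append 4 zeros: 110010010010000. Divide by 10111 (XOR where the leading bit is 1):
  pos 0: 11001 XOR 10111 = 01110
  pos 1: 11100 XOR 10111 = 01011
  pos 2: 10110 XOR 10111 = 00001
  pos 6: 11001 XOR 10111 = 01110
  pos 7: 11100 XOR 10111 = 01011
  pos 8: 10110 XOR 10111 = 00001
Remainder (last 4 bits) = 0100. This is the CRC / FCS.

0100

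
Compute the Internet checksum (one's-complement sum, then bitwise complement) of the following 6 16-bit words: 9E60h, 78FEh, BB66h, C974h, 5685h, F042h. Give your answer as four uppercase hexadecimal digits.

One's-complement addition (fold any carry out of bit 15 back into bit 0):
  0x9E60 + 0x78FE = 0x1175E → wrap carry → 0x175F
  0x175F + 0xBB66 = 0x0D2C5
  0xD2C5 + 0xC974 = 0x19C39 → wrap carry → 0x9C3A
  0x9C3A + 0x5685 = 0x0F2BF
  0xF2BF + 0xF042 = 0x1E301 → wrap carry → 0xE302
One's-complement sum = 0xE302.
Checksum = ~0xE302 & 0xFFFF = 0x1CFD.

1CFD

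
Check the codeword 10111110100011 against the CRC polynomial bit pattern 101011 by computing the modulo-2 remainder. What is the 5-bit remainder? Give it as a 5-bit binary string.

11100

Modulo-2 division of 10111110100011 by 101011:
  pos 0: 101111 XOR 101011 = 000100
  pos 3: 100101 XOR 101011 = 001110
  pos 5: 111000 XOR 101011 = 010011
  pos 6: 100110 XOR 101011 = 001101
  pos 8: 110111 XOR 101011 = 011100
Remainder = 11100 (nonzero — an error is detected).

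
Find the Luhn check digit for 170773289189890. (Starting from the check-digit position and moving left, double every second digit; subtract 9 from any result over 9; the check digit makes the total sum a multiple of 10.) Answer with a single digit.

Partial digits right→left: 0 9 8 9 8 1 9 8 2 3 7 7 0 7 1
Double every second digit counting from the check-digit position (so the 1st, 3rd, 5th, ... of the partial from the right).
  doubled (with −9 where >9): 0 7 7 9 4 5 0 2 → sum 34
  kept as-is: 9 9 1 8 3 7 7 → sum 44
Total = 34 + 44 = 78.
Check digit = (10 − (78 mod 10)) mod 10 = 2.

2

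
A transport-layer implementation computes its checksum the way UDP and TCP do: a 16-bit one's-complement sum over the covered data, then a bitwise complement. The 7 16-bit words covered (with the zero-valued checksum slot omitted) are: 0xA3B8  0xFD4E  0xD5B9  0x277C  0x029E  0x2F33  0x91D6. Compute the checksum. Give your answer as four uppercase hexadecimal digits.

One's-complement addition (fold any carry out of bit 15 back into bit 0):
  0xA3B8 + 0xFD4E = 0x1A106 → wrap carry → 0xA107
  0xA107 + 0xD5B9 = 0x176C0 → wrap carry → 0x76C1
  0x76C1 + 0x277C = 0x09E3D
  0x9E3D + 0x029E = 0x0A0DB
  0xA0DB + 0x2F33 = 0x0D00E
  0xD00E + 0x91D6 = 0x161E4 → wrap carry → 0x61E5
One's-complement sum = 0x61E5.
Checksum = ~0x61E5 & 0xFFFF = 0x9E1A.

9E1A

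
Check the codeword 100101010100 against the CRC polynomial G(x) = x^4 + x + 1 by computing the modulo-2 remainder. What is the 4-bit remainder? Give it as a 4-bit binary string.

Modulo-2 division of 100101010100 by 10011:
  pos 0: 10010 XOR 10011 = 00001
  pos 4: 11010 XOR 10011 = 01001
  pos 5: 10011 XOR 10011 = 00000
Remainder = 0000 (zero — the frame passes the CRC check).

0000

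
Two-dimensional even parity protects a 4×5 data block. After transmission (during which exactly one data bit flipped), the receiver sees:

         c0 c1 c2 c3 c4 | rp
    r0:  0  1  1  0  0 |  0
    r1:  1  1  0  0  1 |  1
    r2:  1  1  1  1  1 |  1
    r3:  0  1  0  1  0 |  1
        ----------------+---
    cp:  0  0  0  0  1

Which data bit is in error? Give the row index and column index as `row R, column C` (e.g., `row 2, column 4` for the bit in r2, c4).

row 3, column 4

Recompute each row's even parity and compare to rp:
  r0: data parity 0, sent rp 0 → ok
  r1: data parity 1, sent rp 1 → ok
  r2: data parity 1, sent rp 1 → ok
  r3: data parity 0, sent rp 1 → mismatch
Recompute each column's even parity and compare to cp:
  c0: data parity 0, sent cp 0 → ok
  c1: data parity 0, sent cp 0 → ok
  c2: data parity 0, sent cp 0 → ok
  c3: data parity 0, sent cp 0 → ok
  c4: data parity 0, sent cp 1 → mismatch
Exactly one row (r3) and one column (c4) fail → the flipped bit is at their intersection.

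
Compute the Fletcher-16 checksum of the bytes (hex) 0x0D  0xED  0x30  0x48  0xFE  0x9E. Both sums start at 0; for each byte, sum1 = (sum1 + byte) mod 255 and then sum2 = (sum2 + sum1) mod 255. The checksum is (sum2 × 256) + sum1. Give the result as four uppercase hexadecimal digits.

Running sums (mod 255):
  after byte 0 (0x0D): sum1=13, sum2=13
  after byte 1 (0xED): sum1=250, sum2=8
  after byte 2 (0x30): sum1=43, sum2=51
  after byte 3 (0x48): sum1=115, sum2=166
  after byte 4 (0xFE): sum1=114, sum2=25
  after byte 5 (0x9E): sum1=17, sum2=42
Checksum = sum2·256 + sum1 = 42·256 + 17 = 10769 = 0x2A11.

2A11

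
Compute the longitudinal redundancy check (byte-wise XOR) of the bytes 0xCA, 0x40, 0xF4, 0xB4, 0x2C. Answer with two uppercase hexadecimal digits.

E6

XOR the bytes together:
  start with 0xCA
  0xCA ⊕ 0x40 = 0x8A
  0x8A ⊕ 0xF4 = 0x7E
  0x7E ⊕ 0xB4 = 0xCA
  0xCA ⊕ 0x2C = 0xE6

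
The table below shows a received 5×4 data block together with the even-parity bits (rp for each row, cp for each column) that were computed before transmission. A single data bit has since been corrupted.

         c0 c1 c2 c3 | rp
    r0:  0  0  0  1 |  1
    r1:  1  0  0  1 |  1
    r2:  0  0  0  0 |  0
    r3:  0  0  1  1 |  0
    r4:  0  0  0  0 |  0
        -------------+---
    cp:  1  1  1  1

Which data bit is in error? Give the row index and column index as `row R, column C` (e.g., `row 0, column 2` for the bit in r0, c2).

Recompute each row's even parity and compare to rp:
  r0: data parity 1, sent rp 1 → ok
  r1: data parity 0, sent rp 1 → mismatch
  r2: data parity 0, sent rp 0 → ok
  r3: data parity 0, sent rp 0 → ok
  r4: data parity 0, sent rp 0 → ok
Recompute each column's even parity and compare to cp:
  c0: data parity 1, sent cp 1 → ok
  c1: data parity 0, sent cp 1 → mismatch
  c2: data parity 1, sent cp 1 → ok
  c3: data parity 1, sent cp 1 → ok
Exactly one row (r1) and one column (c1) fail → the flipped bit is at their intersection.

row 1, column 1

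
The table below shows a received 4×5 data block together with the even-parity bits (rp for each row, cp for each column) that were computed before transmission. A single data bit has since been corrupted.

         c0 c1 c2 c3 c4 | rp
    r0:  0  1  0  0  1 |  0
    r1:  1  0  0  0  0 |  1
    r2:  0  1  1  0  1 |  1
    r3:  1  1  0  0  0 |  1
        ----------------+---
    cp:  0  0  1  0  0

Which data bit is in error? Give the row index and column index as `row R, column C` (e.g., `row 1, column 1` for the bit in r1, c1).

Recompute each row's even parity and compare to rp:
  r0: data parity 0, sent rp 0 → ok
  r1: data parity 1, sent rp 1 → ok
  r2: data parity 1, sent rp 1 → ok
  r3: data parity 0, sent rp 1 → mismatch
Recompute each column's even parity and compare to cp:
  c0: data parity 0, sent cp 0 → ok
  c1: data parity 1, sent cp 0 → mismatch
  c2: data parity 1, sent cp 1 → ok
  c3: data parity 0, sent cp 0 → ok
  c4: data parity 0, sent cp 0 → ok
Exactly one row (r3) and one column (c1) fail → the flipped bit is at their intersection.

row 3, column 1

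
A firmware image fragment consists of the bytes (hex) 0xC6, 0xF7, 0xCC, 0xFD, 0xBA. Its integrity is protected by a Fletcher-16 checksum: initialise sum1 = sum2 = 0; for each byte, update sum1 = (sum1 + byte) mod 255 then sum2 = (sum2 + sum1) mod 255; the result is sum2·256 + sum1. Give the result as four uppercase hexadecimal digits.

Running sums (mod 255):
  after byte 0 (0xC6): sum1=198, sum2=198
  after byte 1 (0xF7): sum1=190, sum2=133
  after byte 2 (0xCC): sum1=139, sum2=17
  after byte 3 (0xFD): sum1=137, sum2=154
  after byte 4 (0xBA): sum1=68, sum2=222
Checksum = sum2·256 + sum1 = 222·256 + 68 = 56900 = 0xDE44.

DE44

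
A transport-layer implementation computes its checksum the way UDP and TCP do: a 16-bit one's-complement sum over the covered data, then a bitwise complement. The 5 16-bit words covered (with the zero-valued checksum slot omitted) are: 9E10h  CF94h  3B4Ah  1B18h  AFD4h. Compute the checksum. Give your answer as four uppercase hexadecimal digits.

8C23

One's-complement addition (fold any carry out of bit 15 back into bit 0):
  0x9E10 + 0xCF94 = 0x16DA4 → wrap carry → 0x6DA5
  0x6DA5 + 0x3B4A = 0x0A8EF
  0xA8EF + 0x1B18 = 0x0C407
  0xC407 + 0xAFD4 = 0x173DB → wrap carry → 0x73DC
One's-complement sum = 0x73DC.
Checksum = ~0x73DC & 0xFFFF = 0x8C23.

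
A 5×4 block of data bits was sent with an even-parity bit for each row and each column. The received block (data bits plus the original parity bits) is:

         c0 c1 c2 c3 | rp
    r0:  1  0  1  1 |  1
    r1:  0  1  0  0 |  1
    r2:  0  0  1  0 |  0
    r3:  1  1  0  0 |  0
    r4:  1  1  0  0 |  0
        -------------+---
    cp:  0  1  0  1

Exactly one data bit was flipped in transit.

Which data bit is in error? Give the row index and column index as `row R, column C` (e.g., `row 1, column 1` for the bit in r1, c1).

Recompute each row's even parity and compare to rp:
  r0: data parity 1, sent rp 1 → ok
  r1: data parity 1, sent rp 1 → ok
  r2: data parity 1, sent rp 0 → mismatch
  r3: data parity 0, sent rp 0 → ok
  r4: data parity 0, sent rp 0 → ok
Recompute each column's even parity and compare to cp:
  c0: data parity 1, sent cp 0 → mismatch
  c1: data parity 1, sent cp 1 → ok
  c2: data parity 0, sent cp 0 → ok
  c3: data parity 1, sent cp 1 → ok
Exactly one row (r2) and one column (c0) fail → the flipped bit is at their intersection.

row 2, column 0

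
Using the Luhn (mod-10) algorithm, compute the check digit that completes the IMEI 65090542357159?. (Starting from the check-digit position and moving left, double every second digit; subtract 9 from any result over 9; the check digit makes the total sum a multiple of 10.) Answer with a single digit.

Partial digits right→left: 9 5 1 7 5 3 2 4 5 0 9 0 5 6
Double every second digit counting from the check-digit position (so the 1st, 3rd, 5th, ... of the partial from the right).
  doubled (with −9 where >9): 9 2 1 4 1 9 1 → sum 27
  kept as-is: 5 7 3 4 0 0 6 → sum 25
Total = 27 + 25 = 52.
Check digit = (10 − (52 mod 10)) mod 10 = 8.

8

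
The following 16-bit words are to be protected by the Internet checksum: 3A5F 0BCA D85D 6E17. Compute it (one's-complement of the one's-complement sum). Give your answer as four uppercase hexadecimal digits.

One's-complement addition (fold any carry out of bit 15 back into bit 0):
  0x3A5F + 0x0BCA = 0x04629
  0x4629 + 0xD85D = 0x11E86 → wrap carry → 0x1E87
  0x1E87 + 0x6E17 = 0x08C9E
One's-complement sum = 0x8C9E.
Checksum = ~0x8C9E & 0xFFFF = 0x7361.

7361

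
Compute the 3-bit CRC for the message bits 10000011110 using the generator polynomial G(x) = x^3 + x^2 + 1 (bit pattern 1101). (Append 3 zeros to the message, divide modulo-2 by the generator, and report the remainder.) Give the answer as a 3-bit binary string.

101

Append 3 zeros: 10000011110000. Divide by 1101 (XOR where the leading bit is 1):
  pos 0: 1000 XOR 1101 = 0101
  pos 1: 1010 XOR 1101 = 0111
  pos 2: 1110 XOR 1101 = 0011
  pos 4: 1111 XOR 1101 = 0010
  pos 6: 1011 XOR 1101 = 0110
  pos 7: 1100 XOR 1101 = 0001
  pos 10: 1000 XOR 1101 = 0101
Remainder (last 3 bits) = 101. This is the CRC / FCS.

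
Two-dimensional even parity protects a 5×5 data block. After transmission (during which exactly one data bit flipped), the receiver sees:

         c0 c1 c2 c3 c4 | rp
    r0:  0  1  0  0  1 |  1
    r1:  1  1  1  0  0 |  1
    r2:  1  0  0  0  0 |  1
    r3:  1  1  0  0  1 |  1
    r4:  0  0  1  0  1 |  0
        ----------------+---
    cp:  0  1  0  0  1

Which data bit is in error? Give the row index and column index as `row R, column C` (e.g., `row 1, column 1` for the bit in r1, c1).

Recompute each row's even parity and compare to rp:
  r0: data parity 0, sent rp 1 → mismatch
  r1: data parity 1, sent rp 1 → ok
  r2: data parity 1, sent rp 1 → ok
  r3: data parity 1, sent rp 1 → ok
  r4: data parity 0, sent rp 0 → ok
Recompute each column's even parity and compare to cp:
  c0: data parity 1, sent cp 0 → mismatch
  c1: data parity 1, sent cp 1 → ok
  c2: data parity 0, sent cp 0 → ok
  c3: data parity 0, sent cp 0 → ok
  c4: data parity 1, sent cp 1 → ok
Exactly one row (r0) and one column (c0) fail → the flipped bit is at their intersection.

row 0, column 0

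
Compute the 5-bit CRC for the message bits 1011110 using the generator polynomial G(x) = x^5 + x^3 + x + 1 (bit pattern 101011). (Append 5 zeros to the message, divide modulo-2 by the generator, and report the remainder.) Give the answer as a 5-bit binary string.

Append 5 zeros: 101111000000. Divide by 101011 (XOR where the leading bit is 1):
  pos 0: 101111 XOR 101011 = 000100
  pos 3: 100000 XOR 101011 = 001011
  pos 5: 101100 XOR 101011 = 000111
Remainder (last 5 bits) = 01110. This is the CRC / FCS.

01110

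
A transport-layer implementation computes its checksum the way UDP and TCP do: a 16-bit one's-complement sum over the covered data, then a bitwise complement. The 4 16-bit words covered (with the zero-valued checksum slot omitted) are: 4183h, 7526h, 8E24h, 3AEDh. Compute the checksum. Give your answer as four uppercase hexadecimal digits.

8044

One's-complement addition (fold any carry out of bit 15 back into bit 0):
  0x4183 + 0x7526 = 0x0B6A9
  0xB6A9 + 0x8E24 = 0x144CD → wrap carry → 0x44CE
  0x44CE + 0x3AED = 0x07FBB
One's-complement sum = 0x7FBB.
Checksum = ~0x7FBB & 0xFFFF = 0x8044.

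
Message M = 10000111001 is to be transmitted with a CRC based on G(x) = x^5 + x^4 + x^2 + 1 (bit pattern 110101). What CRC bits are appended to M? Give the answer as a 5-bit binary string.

Append 5 zeros: 1000011100100000. Divide by 110101 (XOR where the leading bit is 1):
  pos 0: 100001 XOR 110101 = 010100
  pos 1: 101001 XOR 110101 = 011100
  pos 2: 111001 XOR 110101 = 001100
  pos 4: 110000 XOR 110101 = 000101
  pos 7: 101100 XOR 110101 = 011001
  pos 8: 110010 XOR 110101 = 000111
Remainder (last 5 bits) = 11100. This is the CRC / FCS.

11100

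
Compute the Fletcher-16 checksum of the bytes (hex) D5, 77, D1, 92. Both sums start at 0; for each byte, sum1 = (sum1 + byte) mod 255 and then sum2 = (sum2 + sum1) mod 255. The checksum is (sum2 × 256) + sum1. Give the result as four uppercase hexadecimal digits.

Running sums (mod 255):
  after byte 0 (D5): sum1=213, sum2=213
  after byte 1 (77): sum1=77, sum2=35
  after byte 2 (D1): sum1=31, sum2=66
  after byte 3 (92): sum1=177, sum2=243
Checksum = sum2·256 + sum1 = 243·256 + 177 = 62385 = 0xF3B1.

F3B1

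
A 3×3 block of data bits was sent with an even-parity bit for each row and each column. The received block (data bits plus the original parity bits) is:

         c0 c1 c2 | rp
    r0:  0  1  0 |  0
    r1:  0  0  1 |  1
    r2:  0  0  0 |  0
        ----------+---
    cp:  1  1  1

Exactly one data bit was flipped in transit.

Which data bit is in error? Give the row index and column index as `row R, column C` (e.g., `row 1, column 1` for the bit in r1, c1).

row 0, column 0

Recompute each row's even parity and compare to rp:
  r0: data parity 1, sent rp 0 → mismatch
  r1: data parity 1, sent rp 1 → ok
  r2: data parity 0, sent rp 0 → ok
Recompute each column's even parity and compare to cp:
  c0: data parity 0, sent cp 1 → mismatch
  c1: data parity 1, sent cp 1 → ok
  c2: data parity 1, sent cp 1 → ok
Exactly one row (r0) and one column (c0) fail → the flipped bit is at their intersection.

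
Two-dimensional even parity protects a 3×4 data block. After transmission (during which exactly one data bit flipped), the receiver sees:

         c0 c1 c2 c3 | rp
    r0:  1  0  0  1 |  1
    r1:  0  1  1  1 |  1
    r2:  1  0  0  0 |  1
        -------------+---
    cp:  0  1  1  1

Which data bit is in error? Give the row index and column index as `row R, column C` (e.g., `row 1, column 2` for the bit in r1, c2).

row 0, column 3

Recompute each row's even parity and compare to rp:
  r0: data parity 0, sent rp 1 → mismatch
  r1: data parity 1, sent rp 1 → ok
  r2: data parity 1, sent rp 1 → ok
Recompute each column's even parity and compare to cp:
  c0: data parity 0, sent cp 0 → ok
  c1: data parity 1, sent cp 1 → ok
  c2: data parity 1, sent cp 1 → ok
  c3: data parity 0, sent cp 1 → mismatch
Exactly one row (r0) and one column (c3) fail → the flipped bit is at their intersection.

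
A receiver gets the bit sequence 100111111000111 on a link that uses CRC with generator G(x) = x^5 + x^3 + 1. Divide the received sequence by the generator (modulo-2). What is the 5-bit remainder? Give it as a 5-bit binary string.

00000

Modulo-2 division of 100111111000111 by 101001:
  pos 0: 100111 XOR 101001 = 001110
  pos 2: 111011 XOR 101001 = 010010
  pos 3: 100101 XOR 101001 = 001100
  pos 5: 110000 XOR 101001 = 011001
  pos 6: 110010 XOR 101001 = 011011
  pos 7: 110111 XOR 101001 = 011110
  pos 8: 111101 XOR 101001 = 010100
  pos 9: 101001 XOR 101001 = 000000
Remainder = 00000 (zero — the frame passes the CRC check).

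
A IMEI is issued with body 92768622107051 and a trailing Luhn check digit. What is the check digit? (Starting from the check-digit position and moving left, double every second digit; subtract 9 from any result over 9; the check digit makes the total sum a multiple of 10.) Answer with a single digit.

5

Partial digits right→left: 1 5 0 7 0 1 2 2 6 8 6 7 2 9
Double every second digit counting from the check-digit position (so the 1st, 3rd, 5th, ... of the partial from the right).
  doubled (with −9 where >9): 2 0 0 4 3 3 4 → sum 16
  kept as-is: 5 7 1 2 8 7 9 → sum 39
Total = 16 + 39 = 55.
Check digit = (10 − (55 mod 10)) mod 10 = 5.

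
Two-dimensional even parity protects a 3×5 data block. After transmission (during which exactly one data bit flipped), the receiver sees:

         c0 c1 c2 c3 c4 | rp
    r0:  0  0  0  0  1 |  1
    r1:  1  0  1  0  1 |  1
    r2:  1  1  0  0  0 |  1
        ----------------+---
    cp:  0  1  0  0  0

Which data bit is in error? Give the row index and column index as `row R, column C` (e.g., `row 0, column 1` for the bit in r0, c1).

Recompute each row's even parity and compare to rp:
  r0: data parity 1, sent rp 1 → ok
  r1: data parity 1, sent rp 1 → ok
  r2: data parity 0, sent rp 1 → mismatch
Recompute each column's even parity and compare to cp:
  c0: data parity 0, sent cp 0 → ok
  c1: data parity 1, sent cp 1 → ok
  c2: data parity 1, sent cp 0 → mismatch
  c3: data parity 0, sent cp 0 → ok
  c4: data parity 0, sent cp 0 → ok
Exactly one row (r2) and one column (c2) fail → the flipped bit is at their intersection.

row 2, column 2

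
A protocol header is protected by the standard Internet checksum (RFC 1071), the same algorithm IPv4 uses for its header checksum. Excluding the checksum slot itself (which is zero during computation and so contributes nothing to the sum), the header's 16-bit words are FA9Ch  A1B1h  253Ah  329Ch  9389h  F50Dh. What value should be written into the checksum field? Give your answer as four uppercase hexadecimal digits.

One's-complement addition (fold any carry out of bit 15 back into bit 0):
  0xFA9C + 0xA1B1 = 0x19C4D → wrap carry → 0x9C4E
  0x9C4E + 0x253A = 0x0C188
  0xC188 + 0x329C = 0x0F424
  0xF424 + 0x9389 = 0x187AD → wrap carry → 0x87AE
  0x87AE + 0xF50D = 0x17CBB → wrap carry → 0x7CBC
One's-complement sum = 0x7CBC.
Checksum = ~0x7CBC & 0xFFFF = 0x8343.

8343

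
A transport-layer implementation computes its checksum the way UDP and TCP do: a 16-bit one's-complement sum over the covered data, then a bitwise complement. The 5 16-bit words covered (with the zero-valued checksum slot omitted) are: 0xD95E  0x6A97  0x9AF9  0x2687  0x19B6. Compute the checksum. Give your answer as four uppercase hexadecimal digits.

One's-complement addition (fold any carry out of bit 15 back into bit 0):
  0xD95E + 0x6A97 = 0x143F5 → wrap carry → 0x43F6
  0x43F6 + 0x9AF9 = 0x0DEEF
  0xDEEF + 0x2687 = 0x10576 → wrap carry → 0x0577
  0x0577 + 0x19B6 = 0x01F2D
One's-complement sum = 0x1F2D.
Checksum = ~0x1F2D & 0xFFFF = 0xE0D2.

E0D2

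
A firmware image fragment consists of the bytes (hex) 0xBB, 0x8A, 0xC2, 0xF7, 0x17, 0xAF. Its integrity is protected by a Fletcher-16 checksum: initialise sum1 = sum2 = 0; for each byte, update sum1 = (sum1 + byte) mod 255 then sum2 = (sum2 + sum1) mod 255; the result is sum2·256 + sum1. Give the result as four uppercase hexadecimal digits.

EBC7

Running sums (mod 255):
  after byte 0 (0xBB): sum1=187, sum2=187
  after byte 1 (0x8A): sum1=70, sum2=2
  after byte 2 (0xC2): sum1=9, sum2=11
  after byte 3 (0xF7): sum1=1, sum2=12
  after byte 4 (0x17): sum1=24, sum2=36
  after byte 5 (0xAF): sum1=199, sum2=235
Checksum = sum2·256 + sum1 = 235·256 + 199 = 60359 = 0xEBC7.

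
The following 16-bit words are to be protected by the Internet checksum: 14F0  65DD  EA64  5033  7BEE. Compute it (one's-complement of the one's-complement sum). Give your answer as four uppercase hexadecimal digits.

CEAB

One's-complement addition (fold any carry out of bit 15 back into bit 0):
  0x14F0 + 0x65DD = 0x07ACD
  0x7ACD + 0xEA64 = 0x16531 → wrap carry → 0x6532
  0x6532 + 0x5033 = 0x0B565
  0xB565 + 0x7BEE = 0x13153 → wrap carry → 0x3154
One's-complement sum = 0x3154.
Checksum = ~0x3154 & 0xFFFF = 0xCEAB.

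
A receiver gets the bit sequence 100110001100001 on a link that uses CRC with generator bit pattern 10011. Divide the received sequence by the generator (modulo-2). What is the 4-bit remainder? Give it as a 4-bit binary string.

Modulo-2 division of 100110001100001 by 10011:
  pos 0: 10011 XOR 10011 = 00000
  pos 8: 11000 XOR 10011 = 01011
  pos 9: 10110 XOR 10011 = 00101
Remainder = 1011 (nonzero — an error is detected).

1011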